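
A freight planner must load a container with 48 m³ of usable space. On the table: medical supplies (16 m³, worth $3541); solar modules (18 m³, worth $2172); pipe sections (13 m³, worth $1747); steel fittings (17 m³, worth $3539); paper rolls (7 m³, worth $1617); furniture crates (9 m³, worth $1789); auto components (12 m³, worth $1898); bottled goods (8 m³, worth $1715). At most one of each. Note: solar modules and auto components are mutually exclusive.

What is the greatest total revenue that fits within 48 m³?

10412

Density check — paper rolls 231.00, medical supplies 221.31, bottled goods 214.38, steel fittings 208.18 are the best per m³.
Medical supplies + steel fittings + paper rolls + bottled goods uses 48 of the 48 m³ and totals 10412.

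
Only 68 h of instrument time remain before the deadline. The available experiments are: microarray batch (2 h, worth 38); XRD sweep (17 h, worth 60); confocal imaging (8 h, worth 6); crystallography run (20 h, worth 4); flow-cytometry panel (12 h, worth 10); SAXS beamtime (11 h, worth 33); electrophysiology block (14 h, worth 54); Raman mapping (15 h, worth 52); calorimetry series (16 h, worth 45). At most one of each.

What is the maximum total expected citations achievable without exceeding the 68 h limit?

249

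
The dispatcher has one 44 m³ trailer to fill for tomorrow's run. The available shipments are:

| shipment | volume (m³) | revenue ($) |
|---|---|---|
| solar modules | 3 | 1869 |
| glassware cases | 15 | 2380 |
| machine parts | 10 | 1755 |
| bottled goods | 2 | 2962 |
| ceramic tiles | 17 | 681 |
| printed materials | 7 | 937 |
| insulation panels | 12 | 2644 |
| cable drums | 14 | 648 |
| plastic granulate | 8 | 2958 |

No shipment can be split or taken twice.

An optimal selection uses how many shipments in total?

6

Optimal total is 13125.
For example solar modules + machine parts + bottled goods + printed materials + insulation panels + plastic granulate achieves it, using 42 m³.
Every optimal selection uses 6 shipments.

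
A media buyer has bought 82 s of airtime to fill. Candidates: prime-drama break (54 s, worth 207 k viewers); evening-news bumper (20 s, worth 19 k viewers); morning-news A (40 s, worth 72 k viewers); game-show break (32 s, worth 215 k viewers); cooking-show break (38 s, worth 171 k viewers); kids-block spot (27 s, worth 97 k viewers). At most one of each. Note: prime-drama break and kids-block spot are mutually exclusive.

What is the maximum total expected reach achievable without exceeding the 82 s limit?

386

Density check — game-show break 6.72, cooking-show break 4.50, prime-drama break 3.83 are the best per s.
Best packing: game-show break + cooking-show break — 70 s, 386 total.
Every other selection either busts 82 s or breaks a pairing rule or fails to beat 386.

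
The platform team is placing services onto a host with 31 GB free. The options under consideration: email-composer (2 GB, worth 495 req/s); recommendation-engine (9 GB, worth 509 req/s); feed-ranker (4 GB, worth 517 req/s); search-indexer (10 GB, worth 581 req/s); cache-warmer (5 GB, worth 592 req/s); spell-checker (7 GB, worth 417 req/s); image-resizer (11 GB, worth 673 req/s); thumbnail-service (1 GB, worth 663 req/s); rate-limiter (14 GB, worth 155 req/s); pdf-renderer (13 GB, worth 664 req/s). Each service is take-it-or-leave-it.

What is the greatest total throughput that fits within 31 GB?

3357

Taking email-composer + recommendation-engine + feed-ranker + search-indexer + cache-warmer + thumbnail-service: 31 GB used, 3357 in throughput.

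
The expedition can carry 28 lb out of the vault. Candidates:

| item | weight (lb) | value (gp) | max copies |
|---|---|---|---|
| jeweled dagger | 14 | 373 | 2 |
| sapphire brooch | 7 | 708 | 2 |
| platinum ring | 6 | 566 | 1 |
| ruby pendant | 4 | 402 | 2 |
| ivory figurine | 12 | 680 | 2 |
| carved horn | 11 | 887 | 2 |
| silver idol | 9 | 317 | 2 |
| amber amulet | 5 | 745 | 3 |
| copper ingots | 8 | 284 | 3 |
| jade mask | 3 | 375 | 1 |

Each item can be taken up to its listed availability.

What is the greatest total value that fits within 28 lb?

3578

Ranking by ratio (value/lb): amber amulet 149.00, jade mask 125.00, sapphire brooch 101.14.
Greedy by ratio would take sapphire brooch + 3×amber amulet + jade mask: 25 lb used, total 3318.
The 7 lb tied up in sapphire brooch is better spent on platinum ring + ruby pendant — total rises to 3578 (28 lb).
Nothing else within 28 lb beats 3578.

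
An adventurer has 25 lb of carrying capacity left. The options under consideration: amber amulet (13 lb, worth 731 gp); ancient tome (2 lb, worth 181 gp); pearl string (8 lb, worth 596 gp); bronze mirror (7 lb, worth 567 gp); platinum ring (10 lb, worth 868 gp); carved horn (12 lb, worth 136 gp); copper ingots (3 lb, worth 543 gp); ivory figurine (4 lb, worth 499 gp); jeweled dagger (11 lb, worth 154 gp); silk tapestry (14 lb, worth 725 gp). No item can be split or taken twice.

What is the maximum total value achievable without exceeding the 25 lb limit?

By value per lb: copper ingots 181.00, ivory figurine 124.75, ancient tome 90.50 lead.
Greedy by ratio would take ancient tome + platinum ring + copper ingots + ivory figurine: 19 lb used, total 2091.
Replace ancient tome with pearl string: the trade gains 415 net, giving 2506 at 25 lb.

2506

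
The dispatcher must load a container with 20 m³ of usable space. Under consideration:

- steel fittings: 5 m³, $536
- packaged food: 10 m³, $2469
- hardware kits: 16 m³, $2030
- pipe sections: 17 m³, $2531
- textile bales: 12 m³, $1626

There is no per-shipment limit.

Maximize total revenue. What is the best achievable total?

4938

The ratio ordering already packs tightly: 2×packaged food, 20 m³, 4938.
Every other selection either busts 20 m³ or fails to beat 4938.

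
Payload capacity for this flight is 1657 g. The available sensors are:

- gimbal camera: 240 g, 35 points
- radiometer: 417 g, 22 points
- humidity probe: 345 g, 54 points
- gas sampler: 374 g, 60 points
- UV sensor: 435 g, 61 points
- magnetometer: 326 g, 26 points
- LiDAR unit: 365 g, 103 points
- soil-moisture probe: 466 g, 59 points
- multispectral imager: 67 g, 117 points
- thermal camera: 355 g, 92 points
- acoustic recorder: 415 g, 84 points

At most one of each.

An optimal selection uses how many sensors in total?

Best achievable data value is 457.
One optimal bundle: UV sensor + LiDAR unit + multispectral imager + thermal camera + acoustic recorder (1637 g).
Every optimal selection uses 5 sensors.

5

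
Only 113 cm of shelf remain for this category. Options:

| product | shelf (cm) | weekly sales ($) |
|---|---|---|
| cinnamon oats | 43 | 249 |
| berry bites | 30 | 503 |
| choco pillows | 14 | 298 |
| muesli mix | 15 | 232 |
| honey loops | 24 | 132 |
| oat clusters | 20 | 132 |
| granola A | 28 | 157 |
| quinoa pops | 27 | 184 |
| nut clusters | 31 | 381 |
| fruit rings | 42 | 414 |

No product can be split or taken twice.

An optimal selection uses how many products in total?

5

The maximum weekly sales within 113 cm is 1546.
One optimal bundle: berry bites + choco pillows + muesli mix + oat clusters + nut clusters (110 cm).
All optima have 5 products.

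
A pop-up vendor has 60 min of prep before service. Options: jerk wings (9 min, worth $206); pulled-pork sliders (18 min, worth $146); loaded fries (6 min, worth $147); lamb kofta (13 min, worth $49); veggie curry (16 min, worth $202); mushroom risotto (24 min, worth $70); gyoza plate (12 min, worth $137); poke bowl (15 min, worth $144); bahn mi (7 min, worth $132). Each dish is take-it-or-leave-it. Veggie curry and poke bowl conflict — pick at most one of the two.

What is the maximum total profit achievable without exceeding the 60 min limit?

Greedy by ratio would take jerk wings + loaded fries + veggie curry + gyoza plate + bahn mi: 50 min used, total 824.
Dropping gyoza plate frees 12 min; slotting in pulled-pork sliders (18 min) lifts the total to 833 at 56 min.

833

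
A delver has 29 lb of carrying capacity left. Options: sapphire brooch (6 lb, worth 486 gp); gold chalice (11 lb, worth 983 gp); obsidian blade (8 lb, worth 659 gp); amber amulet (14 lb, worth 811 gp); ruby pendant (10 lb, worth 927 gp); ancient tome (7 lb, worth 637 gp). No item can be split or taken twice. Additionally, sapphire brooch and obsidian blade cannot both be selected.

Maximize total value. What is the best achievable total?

2569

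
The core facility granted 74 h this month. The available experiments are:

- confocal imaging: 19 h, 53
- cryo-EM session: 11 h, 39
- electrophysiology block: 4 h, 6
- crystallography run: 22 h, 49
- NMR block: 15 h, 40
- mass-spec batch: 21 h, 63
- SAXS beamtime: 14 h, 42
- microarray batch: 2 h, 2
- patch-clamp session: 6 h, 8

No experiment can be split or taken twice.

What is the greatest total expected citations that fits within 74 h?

The ratio heuristic lands on confocal imaging + cryo-EM session + electrophysiology block + mass-spec batch + SAXS beamtime + microarray batch (205) but leaves 3 h idle.
Replace electrophysiology block with patch-clamp session: the trade gains 2 net, giving 207 at 73 h.
Every other selection either busts 74 h or fails to beat 207.

207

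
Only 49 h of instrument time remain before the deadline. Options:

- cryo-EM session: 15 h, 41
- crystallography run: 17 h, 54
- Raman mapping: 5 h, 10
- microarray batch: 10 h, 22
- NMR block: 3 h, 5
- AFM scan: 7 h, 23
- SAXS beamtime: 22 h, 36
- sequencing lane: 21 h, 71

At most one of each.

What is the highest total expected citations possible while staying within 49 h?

153

By expected citations per h: sequencing lane 3.38, AFM scan 3.29, crystallography run 3.18, cryo-EM session 2.73 lead.
The ratio ordering already packs tightly: crystallography run + NMR block + AFM scan + sequencing lane, 48 h, 153.
The spare 1 h is too small for any remaining experiment, and no exchange beats 153.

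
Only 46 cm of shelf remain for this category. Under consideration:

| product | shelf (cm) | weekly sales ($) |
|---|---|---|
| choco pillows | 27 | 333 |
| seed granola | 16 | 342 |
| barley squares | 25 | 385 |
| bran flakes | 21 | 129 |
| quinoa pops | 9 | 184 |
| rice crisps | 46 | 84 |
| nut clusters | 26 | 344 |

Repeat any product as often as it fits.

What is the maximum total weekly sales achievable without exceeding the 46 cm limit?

Filling by ratio: 2×seed granola + quinoa pops for 868, with 5 cm left unused.
Dropping 2×seed granola frees 32 cm; slotting in 4×quinoa pops (36 cm) lifts the total to 920 at 45 cm.
The spare 1 cm is too small for any remaining product, and no exchange beats 920.

920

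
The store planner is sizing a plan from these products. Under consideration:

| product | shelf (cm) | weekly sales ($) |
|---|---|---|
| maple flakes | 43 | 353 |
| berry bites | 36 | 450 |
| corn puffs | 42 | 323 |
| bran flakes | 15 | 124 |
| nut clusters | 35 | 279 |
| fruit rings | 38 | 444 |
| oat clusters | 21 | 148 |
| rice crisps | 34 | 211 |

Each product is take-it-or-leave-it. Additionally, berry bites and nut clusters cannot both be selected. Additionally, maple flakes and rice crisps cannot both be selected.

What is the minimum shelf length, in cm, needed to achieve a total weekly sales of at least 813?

Look for the lowest-shelf combination reaching 813.
Taking berry bites + fruit rings gives 894 (≥ 813) for 74 cm.
No combination under 74 cm hits 813.

74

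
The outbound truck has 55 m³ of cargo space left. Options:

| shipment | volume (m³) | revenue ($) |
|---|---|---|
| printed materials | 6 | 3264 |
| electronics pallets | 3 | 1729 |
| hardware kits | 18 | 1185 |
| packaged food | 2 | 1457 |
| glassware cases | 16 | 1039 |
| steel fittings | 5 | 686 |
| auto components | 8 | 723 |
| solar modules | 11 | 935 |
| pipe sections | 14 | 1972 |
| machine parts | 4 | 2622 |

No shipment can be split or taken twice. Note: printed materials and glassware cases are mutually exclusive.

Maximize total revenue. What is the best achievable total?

13388

Taking printed materials + electronics pallets + packaged food + steel fittings + auto components + solar modules + pipe sections + machine parts: 53 m³ used, 13388 in revenue.
No other feasible combination exceeds 13388.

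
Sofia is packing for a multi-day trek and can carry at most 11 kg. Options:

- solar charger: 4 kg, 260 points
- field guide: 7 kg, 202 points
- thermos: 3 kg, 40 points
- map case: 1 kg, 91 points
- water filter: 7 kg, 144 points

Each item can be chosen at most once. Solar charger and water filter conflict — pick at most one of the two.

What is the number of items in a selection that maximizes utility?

The maximum utility within 11 kg is 462.
For example solar charger + field guide achieves it, using 11 kg.
All optima have 2 items.

2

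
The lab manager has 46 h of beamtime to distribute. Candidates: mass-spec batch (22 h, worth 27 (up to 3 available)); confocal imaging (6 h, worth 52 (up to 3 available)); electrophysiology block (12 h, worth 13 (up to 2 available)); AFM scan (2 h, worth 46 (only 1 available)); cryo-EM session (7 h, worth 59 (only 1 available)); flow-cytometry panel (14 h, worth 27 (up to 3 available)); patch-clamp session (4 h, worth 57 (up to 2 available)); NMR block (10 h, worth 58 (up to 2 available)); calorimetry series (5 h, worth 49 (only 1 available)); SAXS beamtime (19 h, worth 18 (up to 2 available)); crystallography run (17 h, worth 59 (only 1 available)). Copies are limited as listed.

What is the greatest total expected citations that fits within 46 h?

433

Greedy by ratio would take 3×confocal imaging + AFM scan + cryo-EM session + 2×patch-clamp session + calorimetry series: 40 h used, total 424.
The 5 h tied up in calorimetry series is better spent on NMR block — total rises to 433 (45 h).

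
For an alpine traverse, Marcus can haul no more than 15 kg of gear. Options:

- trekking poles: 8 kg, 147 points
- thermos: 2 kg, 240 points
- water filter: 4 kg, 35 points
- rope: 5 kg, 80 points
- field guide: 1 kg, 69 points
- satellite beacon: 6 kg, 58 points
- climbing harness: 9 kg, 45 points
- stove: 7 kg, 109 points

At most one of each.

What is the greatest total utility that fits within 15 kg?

A density-first pass picks trekking poles + thermos + water filter + field guide — 491 at 15 kg.
Dropping trekking poles and water filter frees 12 kg; slotting in rope + stove (12 kg) lifts the total to 498 at 15 kg.

498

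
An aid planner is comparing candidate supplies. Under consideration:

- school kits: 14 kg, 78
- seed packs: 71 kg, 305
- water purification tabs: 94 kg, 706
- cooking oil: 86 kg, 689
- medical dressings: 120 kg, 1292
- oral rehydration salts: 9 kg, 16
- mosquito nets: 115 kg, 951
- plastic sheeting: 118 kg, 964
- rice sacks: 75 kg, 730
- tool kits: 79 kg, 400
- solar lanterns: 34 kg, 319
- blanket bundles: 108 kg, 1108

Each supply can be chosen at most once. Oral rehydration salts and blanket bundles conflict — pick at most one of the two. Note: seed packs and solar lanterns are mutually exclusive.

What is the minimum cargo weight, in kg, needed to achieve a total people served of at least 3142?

317

Look for the lowest-cargo combination reaching 3142.
school kits + medical dressings + rice sacks + blanket bundles: 3208 people served at 317 kg.
No combination under 317 kg hits 3142.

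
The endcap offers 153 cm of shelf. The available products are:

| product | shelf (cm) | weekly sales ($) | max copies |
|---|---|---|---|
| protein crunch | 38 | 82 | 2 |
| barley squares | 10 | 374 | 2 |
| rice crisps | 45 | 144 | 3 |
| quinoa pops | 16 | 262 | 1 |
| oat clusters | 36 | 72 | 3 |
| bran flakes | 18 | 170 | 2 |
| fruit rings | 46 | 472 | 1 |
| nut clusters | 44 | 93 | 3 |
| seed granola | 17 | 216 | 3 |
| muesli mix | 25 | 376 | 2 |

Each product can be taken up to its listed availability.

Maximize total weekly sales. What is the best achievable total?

By weekly sales per cm: barley squares 37.40, quinoa pops 16.38, muesli mix 15.04 lead.
A density-first pass picks 2×barley squares + quinoa pops + 3×seed granola + 2×muesli mix — 2410 at 137 cm.
The 34 cm tied up in 2×seed granola is better spent on fruit rings — total rises to 2450 (149 cm).
No other feasible combination exceeds 2450.

2450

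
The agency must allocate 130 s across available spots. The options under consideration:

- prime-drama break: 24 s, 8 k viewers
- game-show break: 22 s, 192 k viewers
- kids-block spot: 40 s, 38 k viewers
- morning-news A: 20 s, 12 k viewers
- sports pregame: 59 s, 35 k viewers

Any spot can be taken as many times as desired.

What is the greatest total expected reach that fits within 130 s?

972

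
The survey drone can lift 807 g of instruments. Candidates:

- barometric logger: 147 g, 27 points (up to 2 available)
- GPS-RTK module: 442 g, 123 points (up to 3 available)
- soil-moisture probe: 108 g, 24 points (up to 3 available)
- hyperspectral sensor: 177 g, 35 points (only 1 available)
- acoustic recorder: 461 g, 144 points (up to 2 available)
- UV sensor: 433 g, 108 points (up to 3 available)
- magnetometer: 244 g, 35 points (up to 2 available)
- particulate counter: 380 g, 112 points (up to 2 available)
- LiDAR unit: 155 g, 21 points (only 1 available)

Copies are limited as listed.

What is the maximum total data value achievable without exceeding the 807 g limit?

224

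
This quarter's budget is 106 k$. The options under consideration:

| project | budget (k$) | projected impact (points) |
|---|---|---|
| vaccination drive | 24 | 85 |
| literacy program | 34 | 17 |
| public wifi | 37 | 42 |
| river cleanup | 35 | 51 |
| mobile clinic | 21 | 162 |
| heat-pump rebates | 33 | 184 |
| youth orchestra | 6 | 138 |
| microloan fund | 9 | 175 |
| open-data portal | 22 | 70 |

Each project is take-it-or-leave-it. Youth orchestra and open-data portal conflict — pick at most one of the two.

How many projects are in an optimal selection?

5

Optimal total is 744.
One optimal bundle: vaccination drive + mobile clinic + heat-pump rebates + youth orchestra + microloan fund (93 k$).
All optima have 5 projects.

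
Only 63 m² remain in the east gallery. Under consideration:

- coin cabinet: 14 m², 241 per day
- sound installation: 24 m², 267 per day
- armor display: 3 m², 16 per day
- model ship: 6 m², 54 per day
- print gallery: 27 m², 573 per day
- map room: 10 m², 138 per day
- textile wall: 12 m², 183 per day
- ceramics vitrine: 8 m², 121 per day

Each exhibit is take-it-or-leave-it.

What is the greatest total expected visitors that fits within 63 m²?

1135

Density check — print gallery 21.22, coin cabinet 17.21, textile wall 15.25, ceramics vitrine 15.12 are the best per m².
A density-first pass picks coin cabinet + print gallery + textile wall + ceramics vitrine — 1118 at 61 m².
Dropping ceramics vitrine frees 8 m²; slotting in map room (10 m²) lifts the total to 1135 at 63 m².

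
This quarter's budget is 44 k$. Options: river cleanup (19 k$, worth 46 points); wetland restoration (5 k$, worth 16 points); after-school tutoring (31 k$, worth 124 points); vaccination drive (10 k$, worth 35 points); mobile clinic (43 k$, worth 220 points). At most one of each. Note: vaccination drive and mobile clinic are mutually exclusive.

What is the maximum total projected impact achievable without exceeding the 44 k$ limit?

Density check — mobile clinic 5.12, after-school tutoring 4.00, vaccination drive 3.50 are the best per k$.
Mobile clinic uses 43 of the 44 k$ and totals 220.

220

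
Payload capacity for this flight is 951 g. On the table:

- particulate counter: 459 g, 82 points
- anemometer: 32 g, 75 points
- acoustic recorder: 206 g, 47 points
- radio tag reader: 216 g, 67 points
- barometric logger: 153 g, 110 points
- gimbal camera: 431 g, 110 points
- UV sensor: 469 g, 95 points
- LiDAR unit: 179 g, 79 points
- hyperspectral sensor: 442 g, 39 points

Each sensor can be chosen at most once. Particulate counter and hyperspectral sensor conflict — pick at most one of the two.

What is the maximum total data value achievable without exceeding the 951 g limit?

Anemometer + acoustic recorder + radio tag reader + barometric logger + LiDAR unit uses 786 of the 951 g and totals 378.
Runner-up anemometer + barometric logger + gimbal camera + LiDAR unit tops out at 374.

378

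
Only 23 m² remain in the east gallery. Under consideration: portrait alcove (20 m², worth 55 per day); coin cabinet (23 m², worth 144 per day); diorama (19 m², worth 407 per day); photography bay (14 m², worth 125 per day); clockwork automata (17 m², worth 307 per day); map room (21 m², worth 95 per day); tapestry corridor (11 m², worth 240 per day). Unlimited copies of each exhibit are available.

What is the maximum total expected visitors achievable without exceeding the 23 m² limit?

Best packing: 2×tapestry corridor — 22 m², 480 total.
Nothing else within 23 m² beats 480.

480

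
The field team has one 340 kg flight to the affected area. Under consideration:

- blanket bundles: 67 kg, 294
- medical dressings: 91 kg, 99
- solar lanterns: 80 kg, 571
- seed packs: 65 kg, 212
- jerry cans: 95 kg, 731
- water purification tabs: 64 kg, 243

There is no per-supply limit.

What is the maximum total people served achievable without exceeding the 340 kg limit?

Density check — jerry cans 7.69, solar lanterns 7.14, blanket bundles 4.39 are the best per kg.
Taking the top-ratio supplies first gives 3×jerry cans for 2193 (285 kg).
Dropping 2×jerry cans frees 190 kg; slotting in 3×solar lanterns (240 kg) lifts the total to 2444 at 335 kg.
The spare 5 kg is too small for any remaining supply, and no exchange beats 2444.

2444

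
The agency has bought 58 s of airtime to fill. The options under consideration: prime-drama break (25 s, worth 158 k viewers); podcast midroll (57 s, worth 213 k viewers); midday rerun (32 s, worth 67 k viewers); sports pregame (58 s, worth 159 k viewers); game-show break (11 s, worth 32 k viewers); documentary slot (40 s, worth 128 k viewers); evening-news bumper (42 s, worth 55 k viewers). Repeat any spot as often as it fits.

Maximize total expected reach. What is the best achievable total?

Ranking by ratio (expected reach/s): prime-drama break 6.32, podcast midroll 3.74, documentary slot 3.20.
Best packing: 2×prime-drama break — 50 s, 316 total.

316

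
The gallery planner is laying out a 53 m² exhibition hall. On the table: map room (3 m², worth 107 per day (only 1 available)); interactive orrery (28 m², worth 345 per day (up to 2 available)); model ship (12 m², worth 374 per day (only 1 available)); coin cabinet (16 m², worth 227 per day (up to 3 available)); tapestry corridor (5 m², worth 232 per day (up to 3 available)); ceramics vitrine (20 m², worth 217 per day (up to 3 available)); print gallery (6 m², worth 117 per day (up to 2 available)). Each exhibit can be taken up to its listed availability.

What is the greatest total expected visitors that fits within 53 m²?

1521

Ranking by ratio (expected visitors/m²): tapestry corridor 46.40, map room 35.67, model ship 31.17, print gallery 19.50.
The ratio heuristic lands on map room + model ship + 3×tapestry corridor + 2×print gallery (1411) but leaves 11 m² idle.
The 6 m² tied up in print gallery is better spent on coin cabinet — total rises to 1521 (52 m²).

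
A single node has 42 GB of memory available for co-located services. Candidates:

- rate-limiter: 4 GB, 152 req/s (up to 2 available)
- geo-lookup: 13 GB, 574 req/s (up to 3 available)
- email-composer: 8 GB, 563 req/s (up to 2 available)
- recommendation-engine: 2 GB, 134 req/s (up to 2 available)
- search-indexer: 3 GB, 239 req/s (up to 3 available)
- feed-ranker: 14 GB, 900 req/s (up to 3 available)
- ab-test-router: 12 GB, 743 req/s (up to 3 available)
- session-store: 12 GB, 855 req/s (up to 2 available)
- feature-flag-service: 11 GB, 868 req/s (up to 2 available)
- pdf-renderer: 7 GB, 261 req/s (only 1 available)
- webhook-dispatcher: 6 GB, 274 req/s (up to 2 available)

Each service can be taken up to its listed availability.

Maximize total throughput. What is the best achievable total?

3203

A density-first pass picks email-composer + recommendation-engine + 3×search-indexer + 2×feature-flag-service — 3150 at 41 GB.
Dropping email-composer and search-indexer frees 11 GB; slotting in session-store (12 GB) lifts the total to 3203 at 42 GB.
Every other selection either busts 42 GB or exceeds an availability limit or fails to beat 3203.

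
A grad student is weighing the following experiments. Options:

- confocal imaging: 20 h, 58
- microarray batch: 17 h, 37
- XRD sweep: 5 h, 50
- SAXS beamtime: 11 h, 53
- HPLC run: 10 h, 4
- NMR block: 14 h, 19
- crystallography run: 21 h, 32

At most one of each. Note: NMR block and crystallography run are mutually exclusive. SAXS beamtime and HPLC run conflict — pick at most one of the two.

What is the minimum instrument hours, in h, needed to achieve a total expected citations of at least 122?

30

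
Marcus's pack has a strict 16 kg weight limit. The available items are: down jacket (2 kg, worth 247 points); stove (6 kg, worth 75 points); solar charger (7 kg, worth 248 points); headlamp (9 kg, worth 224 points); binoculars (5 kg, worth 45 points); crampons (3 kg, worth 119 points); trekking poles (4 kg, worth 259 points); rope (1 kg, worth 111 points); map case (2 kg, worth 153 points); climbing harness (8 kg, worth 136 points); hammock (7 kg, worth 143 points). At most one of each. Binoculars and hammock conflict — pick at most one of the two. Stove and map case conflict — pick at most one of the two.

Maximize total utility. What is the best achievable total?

1018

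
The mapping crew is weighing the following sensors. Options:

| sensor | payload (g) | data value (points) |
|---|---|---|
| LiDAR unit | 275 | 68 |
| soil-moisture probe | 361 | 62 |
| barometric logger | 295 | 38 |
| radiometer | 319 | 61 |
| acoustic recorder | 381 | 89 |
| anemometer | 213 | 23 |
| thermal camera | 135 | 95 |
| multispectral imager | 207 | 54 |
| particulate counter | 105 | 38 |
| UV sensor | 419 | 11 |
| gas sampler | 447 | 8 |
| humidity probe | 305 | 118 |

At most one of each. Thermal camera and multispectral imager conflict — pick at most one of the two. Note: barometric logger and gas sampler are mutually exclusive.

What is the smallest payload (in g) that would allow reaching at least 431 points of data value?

1414

Look for the lowest-payload combination reaching 431.
LiDAR unit + acoustic recorder + anemometer + thermal camera + particulate counter + humidity probe: 431 data value at 1414 g.
No combination under 1414 g hits 431.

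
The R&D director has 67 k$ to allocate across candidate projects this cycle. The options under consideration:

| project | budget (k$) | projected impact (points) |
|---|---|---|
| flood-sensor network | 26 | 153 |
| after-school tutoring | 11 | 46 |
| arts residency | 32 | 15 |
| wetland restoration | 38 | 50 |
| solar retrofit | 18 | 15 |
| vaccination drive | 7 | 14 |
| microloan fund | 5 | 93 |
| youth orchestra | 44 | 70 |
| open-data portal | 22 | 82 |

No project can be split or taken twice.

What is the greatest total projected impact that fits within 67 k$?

The ratio ordering already packs tightly: flood-sensor network + after-school tutoring + microloan fund + open-data portal, 64 k$, 374.
Runner-up flood-sensor network + vaccination drive + microloan fund + open-data portal tops out at 342.

374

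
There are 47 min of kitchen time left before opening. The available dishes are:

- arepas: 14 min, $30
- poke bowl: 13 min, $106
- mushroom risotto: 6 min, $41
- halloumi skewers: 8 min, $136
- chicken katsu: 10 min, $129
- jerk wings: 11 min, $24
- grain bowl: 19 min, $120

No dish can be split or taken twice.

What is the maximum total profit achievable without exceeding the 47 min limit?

426

Ranking by ratio (profit/min): halloumi skewers 17.00, chicken katsu 12.90, poke bowl 8.15, mushroom risotto 6.83.
Filling by ratio: poke bowl + mushroom risotto + halloumi skewers + chicken katsu for 412, with 10 min left unused.
Dropping poke bowl frees 13 min; slotting in grain bowl (19 min) lifts the total to 426 at 43 min.
Every other selection either busts 47 min or fails to beat 426.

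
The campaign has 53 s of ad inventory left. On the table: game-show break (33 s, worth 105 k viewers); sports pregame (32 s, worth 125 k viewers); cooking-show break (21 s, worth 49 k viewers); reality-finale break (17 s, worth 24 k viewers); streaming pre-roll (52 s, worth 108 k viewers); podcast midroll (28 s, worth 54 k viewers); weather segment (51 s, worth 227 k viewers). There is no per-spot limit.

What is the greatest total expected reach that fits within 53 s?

227

Ranking by ratio (expected reach/s): weather segment 4.45, sports pregame 3.91, game-show break 3.18.
The ratio ordering already packs tightly: weather segment, 51 s, 227.
The spare 2 s is too small for any remaining spot, and no exchange beats 227.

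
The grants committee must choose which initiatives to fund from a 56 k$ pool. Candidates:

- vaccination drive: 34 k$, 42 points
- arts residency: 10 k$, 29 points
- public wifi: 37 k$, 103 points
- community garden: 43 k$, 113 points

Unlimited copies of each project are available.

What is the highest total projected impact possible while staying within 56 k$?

145

The ratio ordering already packs tightly: 5×arts residency, 50 k$, 145.
Nothing else within 56 k$ beats 145.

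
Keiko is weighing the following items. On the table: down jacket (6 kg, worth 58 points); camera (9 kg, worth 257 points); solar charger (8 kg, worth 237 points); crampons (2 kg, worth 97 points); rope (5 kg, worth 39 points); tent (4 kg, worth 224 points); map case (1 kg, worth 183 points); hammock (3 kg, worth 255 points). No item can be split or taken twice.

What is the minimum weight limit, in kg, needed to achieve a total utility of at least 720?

10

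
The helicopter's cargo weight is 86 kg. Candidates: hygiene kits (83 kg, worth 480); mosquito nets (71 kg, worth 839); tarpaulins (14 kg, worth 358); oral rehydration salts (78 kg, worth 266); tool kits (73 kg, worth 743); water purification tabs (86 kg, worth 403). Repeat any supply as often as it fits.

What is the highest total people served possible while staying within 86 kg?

2148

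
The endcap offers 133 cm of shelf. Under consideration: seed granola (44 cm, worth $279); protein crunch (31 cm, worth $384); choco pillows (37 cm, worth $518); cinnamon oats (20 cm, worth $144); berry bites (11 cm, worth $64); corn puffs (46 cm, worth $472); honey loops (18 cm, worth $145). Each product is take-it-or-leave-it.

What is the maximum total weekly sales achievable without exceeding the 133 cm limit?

1519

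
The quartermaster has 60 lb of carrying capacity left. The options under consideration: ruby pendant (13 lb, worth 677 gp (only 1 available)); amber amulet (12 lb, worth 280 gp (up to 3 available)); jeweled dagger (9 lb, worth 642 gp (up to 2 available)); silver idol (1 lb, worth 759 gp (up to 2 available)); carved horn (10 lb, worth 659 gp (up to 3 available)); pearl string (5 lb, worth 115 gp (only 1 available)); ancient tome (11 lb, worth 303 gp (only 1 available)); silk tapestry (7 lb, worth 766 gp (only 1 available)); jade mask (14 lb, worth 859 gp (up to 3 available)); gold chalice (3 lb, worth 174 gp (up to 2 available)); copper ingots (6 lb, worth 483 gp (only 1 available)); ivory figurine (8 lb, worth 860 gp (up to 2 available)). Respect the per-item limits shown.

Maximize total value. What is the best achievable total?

Filling by ratio: 2×jeweled dagger + 2×silver idol + carved horn + silk tapestry + copper ingots + 2×ivory figurine for 6430, with 1 lb left unused.
The 9 lb tied up in jeweled dagger is better spent on carved horn — total rises to 6447 (60 lb).
Nothing else within 60 lb beats 6447.

6447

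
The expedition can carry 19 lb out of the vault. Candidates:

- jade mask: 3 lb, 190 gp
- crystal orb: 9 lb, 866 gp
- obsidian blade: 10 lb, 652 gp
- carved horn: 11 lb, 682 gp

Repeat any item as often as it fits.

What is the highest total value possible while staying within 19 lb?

Best packing: 2×crystal orb — 18 lb, 1732 total.
That's the maximum — no swap from here does better than 1732.

1732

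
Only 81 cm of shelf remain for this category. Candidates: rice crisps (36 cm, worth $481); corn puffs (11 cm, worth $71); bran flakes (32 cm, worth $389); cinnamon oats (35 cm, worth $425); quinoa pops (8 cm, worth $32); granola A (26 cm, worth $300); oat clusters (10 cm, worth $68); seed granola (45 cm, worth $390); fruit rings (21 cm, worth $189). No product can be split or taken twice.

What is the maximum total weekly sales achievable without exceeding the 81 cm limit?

974

Greedy by ratio would take rice crisps + bran flakes + oat clusters: 78 cm used, total 938.
Dropping bran flakes frees 32 cm; slotting in cinnamon oats (35 cm) lifts the total to 974 at 81 cm.
The closest alternative, rice crisps + corn puffs + bran flakes, reaches only 941.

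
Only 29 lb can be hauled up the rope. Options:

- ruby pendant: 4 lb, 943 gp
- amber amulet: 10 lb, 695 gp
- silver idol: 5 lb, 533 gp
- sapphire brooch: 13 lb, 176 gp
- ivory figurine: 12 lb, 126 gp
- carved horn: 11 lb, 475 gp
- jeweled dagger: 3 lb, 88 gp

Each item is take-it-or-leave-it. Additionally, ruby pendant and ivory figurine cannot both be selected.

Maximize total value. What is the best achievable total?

2259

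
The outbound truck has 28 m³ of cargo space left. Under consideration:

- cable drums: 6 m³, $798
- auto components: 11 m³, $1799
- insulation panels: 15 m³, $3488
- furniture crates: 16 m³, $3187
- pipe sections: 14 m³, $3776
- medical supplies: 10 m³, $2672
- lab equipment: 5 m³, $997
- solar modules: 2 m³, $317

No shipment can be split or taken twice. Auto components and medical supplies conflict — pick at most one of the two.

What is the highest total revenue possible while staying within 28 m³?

6765

Best packing: pipe sections + medical supplies + solar modules — 26 m³, 6765 total.
No other feasible combination exceeds 6765.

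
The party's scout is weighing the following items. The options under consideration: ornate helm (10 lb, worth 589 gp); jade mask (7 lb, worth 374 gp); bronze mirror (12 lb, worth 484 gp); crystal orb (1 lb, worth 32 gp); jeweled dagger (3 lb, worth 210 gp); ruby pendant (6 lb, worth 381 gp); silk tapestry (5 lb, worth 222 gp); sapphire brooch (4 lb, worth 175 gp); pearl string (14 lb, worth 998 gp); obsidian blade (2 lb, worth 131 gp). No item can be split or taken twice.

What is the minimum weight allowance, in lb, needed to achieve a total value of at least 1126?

16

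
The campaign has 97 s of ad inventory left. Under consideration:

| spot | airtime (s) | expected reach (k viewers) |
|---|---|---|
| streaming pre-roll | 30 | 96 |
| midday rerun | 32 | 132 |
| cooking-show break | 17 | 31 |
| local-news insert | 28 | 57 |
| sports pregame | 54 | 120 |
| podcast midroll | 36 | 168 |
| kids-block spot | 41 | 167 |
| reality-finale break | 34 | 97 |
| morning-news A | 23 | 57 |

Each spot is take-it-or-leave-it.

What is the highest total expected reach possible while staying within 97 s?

366

Filling by ratio: midday rerun + podcast midroll + morning-news A for 357, with 6 s left unused.
Dropping midday rerun and morning-news A frees 55 s; slotting in cooking-show break + kids-block spot (58 s) lifts the total to 366 at 94 s.
An exhaustive check of the 512 subsets confirms 366.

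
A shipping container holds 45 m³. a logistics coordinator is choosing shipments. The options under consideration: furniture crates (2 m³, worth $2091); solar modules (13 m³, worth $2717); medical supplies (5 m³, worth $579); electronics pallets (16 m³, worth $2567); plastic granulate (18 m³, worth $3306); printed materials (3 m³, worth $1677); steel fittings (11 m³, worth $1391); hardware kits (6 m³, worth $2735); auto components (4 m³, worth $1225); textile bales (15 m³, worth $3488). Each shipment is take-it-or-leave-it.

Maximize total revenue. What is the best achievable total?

Ranking by ratio (revenue/m³): furniture crates 1045.50, printed materials 559.00, hardware kits 455.83, auto components 306.25.
Taking furniture crates + solar modules + printed materials + hardware kits + auto components + textile bales: 43 m³ used, 13933 in revenue.

13933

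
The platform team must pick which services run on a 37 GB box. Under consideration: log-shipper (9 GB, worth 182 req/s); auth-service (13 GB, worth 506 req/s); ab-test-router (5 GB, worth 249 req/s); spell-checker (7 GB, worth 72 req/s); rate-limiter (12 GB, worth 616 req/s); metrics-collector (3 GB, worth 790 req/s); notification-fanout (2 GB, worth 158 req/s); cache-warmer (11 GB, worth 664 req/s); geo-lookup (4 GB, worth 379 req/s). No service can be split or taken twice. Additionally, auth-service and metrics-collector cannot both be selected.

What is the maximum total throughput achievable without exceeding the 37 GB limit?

2856

By throughput per GB: metrics-collector 263.33, geo-lookup 94.75, notification-fanout 79.00, cache-warmer 60.36 lead.
Ab-test-router + rate-limiter + metrics-collector + notification-fanout + cache-warmer + geo-lookup uses 37 of the 37 GB and totals 2856.
An exhaustive check of the 512 subsets confirms 2856.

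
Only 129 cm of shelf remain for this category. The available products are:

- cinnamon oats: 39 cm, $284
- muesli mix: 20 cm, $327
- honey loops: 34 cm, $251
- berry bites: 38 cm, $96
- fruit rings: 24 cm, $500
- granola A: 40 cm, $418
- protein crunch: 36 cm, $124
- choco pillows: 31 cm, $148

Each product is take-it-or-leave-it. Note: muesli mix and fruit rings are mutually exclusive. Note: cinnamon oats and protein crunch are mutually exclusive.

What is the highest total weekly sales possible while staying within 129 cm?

1317

By weekly sales per cm: fruit rings 20.83, muesli mix 16.35, granola A 10.45 lead.
Taking honey loops + fruit rings + granola A + choco pillows: 129 cm used, 1317 in weekly sales.
The closest alternative, cinnamon oats + fruit rings + granola A, reaches only 1202.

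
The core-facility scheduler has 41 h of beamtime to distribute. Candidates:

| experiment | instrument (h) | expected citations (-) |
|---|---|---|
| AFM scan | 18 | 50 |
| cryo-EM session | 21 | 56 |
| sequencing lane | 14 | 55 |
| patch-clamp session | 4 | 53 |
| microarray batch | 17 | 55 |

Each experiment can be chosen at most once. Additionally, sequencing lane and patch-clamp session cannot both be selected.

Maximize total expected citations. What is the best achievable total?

Best packing: AFM scan + patch-clamp session + microarray batch — 39 h, 158 total.

158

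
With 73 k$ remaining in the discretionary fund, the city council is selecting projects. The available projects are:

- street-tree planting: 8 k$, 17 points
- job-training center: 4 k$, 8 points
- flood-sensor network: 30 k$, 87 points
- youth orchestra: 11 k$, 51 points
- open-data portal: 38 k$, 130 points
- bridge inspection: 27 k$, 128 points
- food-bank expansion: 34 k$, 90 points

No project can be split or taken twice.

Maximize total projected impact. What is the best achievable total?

275

Density check — bridge inspection 4.74, youth orchestra 4.64, open-data portal 3.42 are the best per k$.
Filling by ratio: job-training center + flood-sensor network + youth orchestra + bridge inspection for 274, with 1 k$ left unused.
Reworking the packing: street-tree planting + open-data portal + bridge inspection uses 73 k$ and improves the total to 275.
An exhaustive check of the 128 subsets confirms 275.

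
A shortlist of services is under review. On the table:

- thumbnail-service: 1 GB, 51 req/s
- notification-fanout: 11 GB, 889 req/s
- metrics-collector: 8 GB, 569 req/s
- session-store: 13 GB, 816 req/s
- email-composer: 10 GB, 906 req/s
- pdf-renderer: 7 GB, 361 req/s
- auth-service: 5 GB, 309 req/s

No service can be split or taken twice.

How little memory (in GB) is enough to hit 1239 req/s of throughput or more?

16

Minimise GB subject to total throughput ≥ 1239.
Taking thumbnail-service + email-composer + auth-service gives 1266 (≥ 1239) for 16 GB.
Any bundle with less than 16 GB falls short of 1239.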